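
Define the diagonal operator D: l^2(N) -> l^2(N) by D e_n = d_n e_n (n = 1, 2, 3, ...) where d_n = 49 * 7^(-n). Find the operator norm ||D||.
||D|| = 7 (attained at n = 1)

For D diagonal, ||D|| = sup_n |d_n|. The sequence d_n = 49 * 7^(-n) is positive and strictly decreasing (ratio 7^(-1) < 1), so the supremum is d_1 = 49/7 = 7. Hence ||D|| = 7.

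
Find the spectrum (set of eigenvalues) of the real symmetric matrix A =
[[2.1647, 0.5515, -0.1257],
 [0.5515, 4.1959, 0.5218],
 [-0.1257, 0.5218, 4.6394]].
sigma(A) ≈ {2, 4, 5}

A is real symmetric, so its spectrum consists of real eigenvalues. Expanding the characteristic polynomial of the displayed matrix gives
  det(λ I - A) = p(λ) = λ^3 + (-11)λ^2 + (38)λ + (-40).
Solving p(λ) = 0 yields eigenvalues ≈ 2, 4, 5. (A is shown rounded to 4 decimals, so these recover the underlying integer eigenvalues to within that precision.)
Verification: the trace of A = 11 equals the sum of eigenvalues 11, and det(A) ≈ 39.9999 matches the eigenvalue product 40.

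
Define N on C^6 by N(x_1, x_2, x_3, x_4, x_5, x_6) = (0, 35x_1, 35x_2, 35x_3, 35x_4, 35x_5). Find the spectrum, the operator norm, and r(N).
sigma(N) = {0}; ||N|| = 35; r(N) = 0. (N is nilpotent with N^6 = 0.)

On C^6, N is a strictly lower-triangular matrix with 35 on the subdiagonal and zeros elsewhere, so its characteristic polynomial is lambda^6 and every eigenvalue is 0: sigma(N) = {0}. For the operator norm, N e_i = 35e_{i+1} for i = 1, ..., 5 and N e_6 = 0, so the singular values of N are 35 (with multiplicity 5) and 0; hence ||N|| = 35. The spectral radius r(N) = max|lambda| = 0. Note ||N|| > r(N) — characteristic of non-normal nilpotent operators. Indeed N^6 = 0.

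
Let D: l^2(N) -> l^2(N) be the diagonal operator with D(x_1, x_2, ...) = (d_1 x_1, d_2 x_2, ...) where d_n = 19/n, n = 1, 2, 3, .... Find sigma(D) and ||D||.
sigma(D) = {19/n : n ≥ 1} ∪ {0}; ||D|| = 19

A bounded diagonal operator on l^2 with diagonal entries d_n has spectrum equal to the closure of {d_n : n ≥ 1}: every d_n is an eigenvalue (with eigenvector e_n), so {d_n} ⊂ sigma(D); the spectrum is closed, so its closure is too; and for lambda not in the closure, (D - lambda I) has bounded inverse (the diagonal entries 1/(d_n - lambda) are bounded). For our sequence d_n = 19/n, n = 1, 2, 3, ...:
  - {d_n} = {19/n : n ≥ 1}; the only limit point is 0
  - closure = {19/n : n ≥ 1} ∪ {0}
For the norm: a diagonal operator has ||D|| = sup_n |d_n|. Here d_n = 19/n is positive and decreasing, so sup_n |d_n| = d_1 = 19. So ||D|| = 19.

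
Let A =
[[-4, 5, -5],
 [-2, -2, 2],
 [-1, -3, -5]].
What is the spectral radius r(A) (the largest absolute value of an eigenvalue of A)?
r(A) ≈ 6.9273

The eigenvalues of A are the roots of its characteristic polynomial. With M = A (coefficients from the trace, the sum of principal 2x2 minors, and det A):
  p(λ) = det(λ I - M) = λ^3 + 11λ^2 + 49λ + 144.
No integer candidate from the rational root theorem (±divisors of 144) is a root, so the roots are irrational. The cubic discriminant is Δ = -109515 < 0, so there is one real root and a complex-conjugate pair. p(-7) = -3 and p(-6) = 30 have opposite signs, so a root lies in (-7, -6); Newton's method refines it to λ ≈ -6.9273. Dividing out (λ - (-6.9273)) leaves approximately λ^2 + 4.0727λ + 20.7873. For λ^2 + 4.0727λ + 20.7873 the discriminant is -66.5623. It is negative, so the remaining roots are the complex-conjugate pair λ ≈ -2.0363 ± 4.0793i. Their product equals the constant term, so |λ|^2 ≈ 20.7873 and |λ| ≈ 4.5593.
Thus the eigenvalues (to 4 decimals) are -6.9273 (modulus 6.9273); -2.0363 ± 4.0793i (modulus 4.5593). The spectral radius is the largest modulus: r(A) ≈ 6.9273. (Cross-check: r(A) ≤ ||A||_2 ≈ 8.5845; equality holds whenever A is normal, though it can also hold for some non-normal A.)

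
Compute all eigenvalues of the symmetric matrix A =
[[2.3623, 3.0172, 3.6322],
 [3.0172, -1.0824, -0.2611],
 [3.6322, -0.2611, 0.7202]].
sigma(A) ≈ {-4, 0, 6}

A is real symmetric, so its spectrum consists of real eigenvalues. Expanding the characteristic polynomial of the displayed matrix gives
  det(λ I - A) = p(λ) = λ^3 + (-2)λ^2 + (-24)λ + (0.0018).
Solving p(λ) = 0 yields eigenvalues ≈ -4, 0, 6. (A is shown rounded to 4 decimals, so these recover the underlying integer eigenvalues to within that precision.)
Verification: the trace of A = 2 equals the sum of eigenvalues 2, and det(A) ≈ -0.0018 matches the eigenvalue product 0.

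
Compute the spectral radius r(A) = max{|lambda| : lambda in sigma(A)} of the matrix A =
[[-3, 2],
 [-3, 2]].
r(A) = 1

The eigenvalues of A are the roots of its characteristic polynomial. With M = A (coefficients from the trace and determinant):
  p(λ) = det(λ I - M) = λ^2 + λ.
For λ^2 + λ the discriminant is 1. It is a perfect square (1^2), so the roots are rational: λ = (-1 ± 1)/2 = 0, -1.
Thus the eigenvalues (to 4 decimals) are 0 (modulus 0); -1 (modulus 1). The spectral radius is the largest modulus: r(A) = 1. (Cross-check: r(A) ≤ ||A||_2 ≈ 5.099; equality holds whenever A is normal, though it can also hold for some non-normal A.)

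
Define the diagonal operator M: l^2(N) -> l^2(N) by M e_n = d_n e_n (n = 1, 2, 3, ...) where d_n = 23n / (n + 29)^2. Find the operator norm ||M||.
||M|| = 23/116 (attained at n = 29)

For M diagonal, ||M|| = sup_n |d_n|. Treat f(x) = 23x / (x + 29)^2 for real x > 0. By the quotient rule, f'(x) = 23(29 - x)/(x + 29)^3, which is positive for x < 29 and negative for x > 29. So f has a unique maximum at x = 29, and since 29 is a positive integer, the supremum over n ≥ 1 is attained at n = 29: d_29 = 23·29/(29 + 29)^2 = 23·29/3364 = 23/116. Hence ||M|| = 23/116.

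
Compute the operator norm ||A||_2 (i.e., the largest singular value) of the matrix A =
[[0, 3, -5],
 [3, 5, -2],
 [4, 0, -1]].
||A||_2 ≈ 8.0639 (= sqrt(largest eigenvalue of A^T A))

||A||_2 = sigma_max(A) = sqrt(lambda_max(A^T A)). Form the symmetric matrix M = A^T A =
[[25, 15, -10],
 [15, 34, -25],
 [-10, -25, 30]].
Its characteristic polynomial (trace, sum of principal 2x2 minors, determinant of M give the coefficients) is
  p(λ) = det(λ I - M) = λ^3 - 89λ^2 + 1670λ - 7225.
No integer candidate from the rational root theorem (±divisors of 7225) is a root, so the roots are irrational. The cubic discriminant is Δ = 1007335425 > 0, so there are three distinct real roots. p(6) = -193 and p(7) = 447 have opposite signs, so a root lies in (6, 7); Newton's method refines it to λ ≈ 6.2796. p(17) = 357 and p(18) = -169 have opposite signs, so a root lies in (17, 18); Newton's method refines it to λ ≈ 17.6934. p(65) = -75 and p(66) = 2807 have opposite signs, so a root lies in (65, 66); Newton's method refines it to λ ≈ 65.027. Check (Vieta): the three roots sum to 89, matching tr M = 89.
So the eigenvalues of A^T A are ≈ 6.2796, 17.6934, 65.027 (all ≥ 0, as they must be for A^T A). The largest is λ_max ≈ 65.027, hence ||A||_2 = sqrt(λ_max) ≈ 8.0639.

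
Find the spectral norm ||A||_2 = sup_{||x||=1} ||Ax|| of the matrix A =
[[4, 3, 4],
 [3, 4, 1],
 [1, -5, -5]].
||A||_2 ≈ 9.7556 (= sqrt(largest eigenvalue of A^T A))

||A||_2 = sigma_max(A) = sqrt(lambda_max(A^T A)). Form the symmetric matrix M = A^T A =
[[26, 19, 14],
 [19, 50, 41],
 [14, 41, 42]].
Its characteristic polynomial (trace, sum of principal 2x2 minors, determinant of M give the coefficients) is
  p(λ) = det(λ I - M) = λ^3 - 118λ^2 + 2254λ - 7744.
No integer candidate from the rational root theorem (±divisors of 7744) is a root, so the roots are irrational. The cubic discriminant is Δ = 9495804848 > 0, so there are three distinct real roots. p(4) = -552 and p(5) = 701 have opposite signs, so a root lies in (4, 5); Newton's method refines it to λ ≈ 4.4202. p(18) = 428 and p(19) = -657 have opposite signs, so a root lies in (18, 19); Newton's method refines it to λ ≈ 18.4084. p(95) = -1189 and p(96) = 5888 have opposite signs, so a root lies in (95, 96); Newton's method refines it to λ ≈ 95.1714. Check (Vieta): the three roots sum to 118, matching tr M = 118.
So the eigenvalues of A^T A are ≈ 4.4202, 18.4084, 95.1714 (all ≥ 0, as they must be for A^T A). The largest is λ_max ≈ 95.1714, hence ||A||_2 = sqrt(λ_max) ≈ 9.7556.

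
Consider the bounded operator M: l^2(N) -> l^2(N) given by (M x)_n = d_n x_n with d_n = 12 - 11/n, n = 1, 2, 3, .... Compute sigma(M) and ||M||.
sigma(M) = {12 - 11/n : n ≥ 1} ∪ {12}; ||M|| = 12

A bounded diagonal operator on l^2 with diagonal entries d_n has spectrum equal to the closure of {d_n : n ≥ 1}: every d_n is an eigenvalue (with eigenvector e_n), so {d_n} ⊂ sigma(M); the spectrum is closed, so its closure is too; and for lambda not in the closure, (M - lambda I) has bounded inverse (the diagonal entries 1/(d_n - lambda) are bounded). For our sequence d_n = 12 - 11/n, n = 1, 2, 3, ...:
  - {d_n} = {12 - 11/n : n ≥ 1}; the only limit point is 12
  - closure = {12 - 11/n : n ≥ 1} ∪ {12}
For the norm: a diagonal operator has ||M|| = sup_n |d_n|. Here d_n = 12 - 11/n increases monotonically from d_1 = 1 toward 12, with all terms in [1, 12); so sup_n |d_n| = 12 (the supremum is the limit, not attained). So ||M|| = 12.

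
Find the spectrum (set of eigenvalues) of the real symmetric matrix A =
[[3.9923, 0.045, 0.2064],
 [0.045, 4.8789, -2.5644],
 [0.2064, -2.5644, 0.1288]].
sigma(A) ≈ {-1, 4, 6}

A is real symmetric, so its spectrum consists of real eigenvalues. Expanding the characteristic polynomial of the displayed matrix gives
  det(λ I - A) = p(λ) = λ^3 + (-9)λ^2 + (14)λ + (24).
Solving p(λ) = 0 yields eigenvalues ≈ -1, 4, 6. (A is shown rounded to 4 decimals, so these recover the underlying integer eigenvalues to within that precision.)
Verification: the trace of A = 9 equals the sum of eigenvalues 9, and det(A) ≈ -24.0009 matches the eigenvalue product -24.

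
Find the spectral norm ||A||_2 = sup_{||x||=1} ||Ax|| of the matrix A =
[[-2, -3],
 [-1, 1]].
||A||_2 = sqrt((15 + sqrt(125))/2) ≈ 3.618 (= sqrt(largest eigenvalue of A^T A))

||A||_2 = sigma_max(A) = sqrt(lambda_max(A^T A)). Form the symmetric matrix M = A^T A =
[[5, 5],
 [5, 10]].
Its characteristic polynomial (trace, determinant of M give the coefficients) is
  p(λ) = det(λ I - M) = λ^2 - 15λ + 25.
For λ^2 - 15λ + 25 the discriminant is 125. It is nonnegative but not a perfect square, so the roots are real and irrational: λ = (15 ± sqrt(125))/2 ≈ 13.0902, 1.9098.
So the eigenvalues of A^T A are ≈ 1.9098, 13.0902 (all ≥ 0, as they must be for A^T A). The largest is λ_max = (15 + sqrt(125))/2 ≈ 13.0902, hence ||A||_2 = sqrt(λ_max) = sqrt((15 + sqrt(125))/2) ≈ 3.618.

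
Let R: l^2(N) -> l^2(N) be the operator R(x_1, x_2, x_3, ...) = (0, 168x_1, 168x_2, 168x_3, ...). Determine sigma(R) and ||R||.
sigma(R) = closed disk {z in C : |z| ≤ 168}; ||R|| = 168

Note R = 168·U where U is the unit right shift (U x)_k = x_{k-1} (with x_0 := 0); so ||R|| = 168||U|| and sigma(R) = 168·sigma(U). ||R x||^2 = sum_{k≥1} |168x_k|^2 = 28224||x||^2, so ||R|| = 168 and sigma(R) ⊂ {|z| ≤ 168}. For any |lambda| < 168, the equation (R - lambda I) x = 0 forces x_1 = 0, then 168x_k = lambda x_{k+1} ⇒ x = 0, so R has no eigenvalues. But (R - lambda I) is not surjective for |lambda| < 168: solving (R - lambda I) x = e_1 would require x_n proportional to (lambda/168)^(-n), which is not in l^2. So every |lambda| < 168 lies in the residual spectrum. The boundary |lambda| = 168 is in the approximate point spectrum (the spectrum is closed). Hence sigma(R) is the closed disk of radius 168.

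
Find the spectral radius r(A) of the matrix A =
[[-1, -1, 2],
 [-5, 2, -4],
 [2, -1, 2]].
r(A) = (3 + sqrt(61))/2 ≈ 5.4051

The eigenvalues of A are the roots of its characteristic polynomial. With M = A (coefficients from the trace, the sum of principal 2x2 minors, and det A):
  p(λ) = det(λ I - M) = λ^3 - 3λ^2 - 13λ.
The constant term is 0, so λ = 0 is a root. Dividing out λ leaves p(λ) = λ(λ^2 - 3λ - 13). For λ^2 - 3λ - 13 the discriminant is 61. It is nonnegative but not a perfect square, so the roots are real and irrational: λ = (3 ± sqrt(61))/2 ≈ 5.4051, -2.4051.
Thus the eigenvalues (to 4 decimals) are 5.4051 (modulus 5.4051); -2.4051 (modulus 2.4051); 0 (modulus 0). The spectral radius is the largest modulus: r(A) = (3 + sqrt(61))/2 ≈ 5.4051. (Cross-check: r(A) ≤ ||A||_2 ≈ 7.389; equality holds whenever A is normal, though it can also hold for some non-normal A.)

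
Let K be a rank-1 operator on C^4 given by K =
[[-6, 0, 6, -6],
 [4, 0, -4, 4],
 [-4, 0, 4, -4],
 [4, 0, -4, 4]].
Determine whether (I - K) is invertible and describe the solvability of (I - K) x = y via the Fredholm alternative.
(I - K) is invertible (det(I - K) = -1 ≠ 0), so for every y in C^4 the equation (I - K) x = y has a unique solution.

K has rank 1, so it is an outer product K = u v^T: every row of K is a multiple of one row vector. Reading off the entries, u = (3, -2, 2, -2) and v = (-2, 0, 2, -2) (row i of K equals u_i·v^T). A rank-one matrix u v^T satisfies K u = u (v·u) and kills the (3)-dimensional subspace v^⊥, so its characteristic polynomial is lambda^3 (lambda - v·u) with v·u = tr K = 2. Hence the eigenvalues of I - K are 1 (multiplicity 3) and 1 - (2) = -1, so det(I - K) = -1. (Direct check: I - K =
[[7, 0, -6, 6],
 [-4, 1, 4, -4],
 [4, 0, -3, 4],
 [-4, 0, 4, -3]]
has determinant -1.) The finite-dimensional Fredholm alternative says: either (I - K) is invertible, or ker(I - K) ≠ {0} and then range(I - K) = ker((I - K)^*)^⊥, with dim ker(I - K) = dim ker((I - K)^*). Since det(I - K) ≠ 0, 1 is not an eigenvalue of K and ker(I - K) = {0}, so we are in the first case: for every y there is a unique x = (I - K)^(-1) y. Explicitly, by the Sherman–Morrison formula, (I - u v^T)^(-1) = I + u v^T/(1 - v·u), i.e. (I - K)^(-1) = I - K.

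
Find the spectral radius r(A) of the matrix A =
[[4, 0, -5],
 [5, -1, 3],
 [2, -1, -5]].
r(A) ≈ 3.6572

The eigenvalues of A are the roots of its characteristic polynomial. With M = A (coefficients from the trace, the sum of principal 2x2 minors, and det A):
  p(λ) = det(λ I - M) = λ^3 + 2λ^2 - 6λ - 47.
No integer candidate from the rational root theorem (±divisors of 47) is a root, so the roots are irrational. The cubic discriminant is Δ = -46979 < 0, so there is one real root and a complex-conjugate pair. p(3) = -20 and p(4) = 25 have opposite signs, so a root lies in (3, 4); Newton's method refines it to λ ≈ 3.5139. Dividing out (λ - (3.5139)) leaves approximately λ^2 + 5.5139λ + 13.3754. For λ^2 + 5.5139λ + 13.3754 the discriminant is -23.0984. It is negative, so the remaining roots are the complex-conjugate pair λ ≈ -2.757 ± 2.403i. Their product equals the constant term, so |λ|^2 ≈ 13.3754 and |λ| ≈ 3.6572.
Thus the eigenvalues (to 4 decimals) are 3.5139 (modulus 3.5139); -2.757 ± 2.403i (modulus 3.6572). The spectral radius is the largest modulus: r(A) ≈ 3.6572. (Cross-check: r(A) ≤ ||A||_2 ≈ 8.3067; equality holds whenever A is normal, though it can also hold for some non-normal A.)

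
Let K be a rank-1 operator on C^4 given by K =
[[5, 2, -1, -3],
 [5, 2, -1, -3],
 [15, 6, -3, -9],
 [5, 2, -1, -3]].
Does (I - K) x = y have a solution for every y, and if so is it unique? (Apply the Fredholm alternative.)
(I - K) is singular (det(I - K) = 0, i.e. 1 ∈ sigma(K)). (I - K) x = y is solvable iff y ⊥ ker((I - K)^*) = span{(5, 2, -1, -3)}, i.e. iff 5y_1 + 2y_2 - y_3 - 3y_4 = 0. When solvable, the solutions are x = y + c·(1, 1, 3, 1), c arbitrary (ker(I - K) = span{(1, 1, 3, 1)}, dimension 1).

K has rank 1, so it is an outer product K = u v^T: every row of K is a multiple of one row vector. Reading off the entries, u = (1, 1, 3, 1) and v = (5, 2, -1, -3) (row i of K equals u_i·v^T). A rank-one matrix u v^T satisfies K u = u (v·u) and kills the (3)-dimensional subspace v^⊥, so its characteristic polynomial is lambda^3 (lambda - v·u) with v·u = tr K = 1. Hence the eigenvalues of I - K are 1 (multiplicity 3) and 1 - (1) = 0, so det(I - K) = 0. (Direct check: I - K =
[[-4, -2, 1, 3],
 [-5, -1, 1, 3],
 [-15, -6, 4, 9],
 [-5, -2, 1, 4]]
has determinant 0.) So 1 is an eigenvalue of K and (I - K) is not invertible. The finite-dimensional Fredholm alternative says: either (I - K) is invertible, or ker(I - K) ≠ {0} and then range(I - K) = ker((I - K)^*)^⊥, with dim ker(I - K) = dim ker((I - K)^*). We are in the second case, so we need both kernels. Kernel of I - K: (I - K) u = u - u (v·u) = u - u = 0, so ker(I - K) = span{u} = span{(1, 1, 3, 1)} (it is exactly 1-dimensional because rank(I - K) = 3). Kernel of the adjoint: K is real, so (I - K)^* = I - K^T = I - v u^T, and (I - v u^T) v = v - v (u·v) = 0; hence ker((I - K)^*) = span{v} = span{(5, 2, -1, -3)}. Therefore (I - K) x = y is solvable iff <y, v> = 0, i.e. iff 5y_1 + 2y_2 - y_3 - 3y_4 = 0. When this holds, K y = u (v·y) = 0, so (I - K) y = y and x = y is a particular solution; the full solution set is the line x = y + c·u = y + c·(1, 1, 3, 1), c ∈ C.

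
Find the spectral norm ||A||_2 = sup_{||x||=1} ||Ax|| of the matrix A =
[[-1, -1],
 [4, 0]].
||A||_2 = sqrt((18 + sqrt(260))/2) ≈ 4.1306 (= sqrt(largest eigenvalue of A^T A))

||A||_2 = sigma_max(A) = sqrt(lambda_max(A^T A)). Form the symmetric matrix M = A^T A =
[[17, 1],
 [1, 1]].
Its characteristic polynomial (trace, determinant of M give the coefficients) is
  p(λ) = det(λ I - M) = λ^2 - 18λ + 16.
For λ^2 - 18λ + 16 the discriminant is 260. It is nonnegative but not a perfect square, so the roots are real and irrational: λ = (18 ± sqrt(260))/2 ≈ 17.0623, 0.9377.
So the eigenvalues of A^T A are ≈ 0.9377, 17.0623 (all ≥ 0, as they must be for A^T A). The largest is λ_max = (18 + sqrt(260))/2 ≈ 17.0623, hence ||A||_2 = sqrt(λ_max) = sqrt((18 + sqrt(260))/2) ≈ 4.1306.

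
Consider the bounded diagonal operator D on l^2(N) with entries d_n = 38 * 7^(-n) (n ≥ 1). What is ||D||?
||D|| = 38/7 (attained at n = 1)

For D diagonal, ||D|| = sup_n |d_n|. The sequence d_n = 38 * 7^(-n) is positive and strictly decreasing (ratio 7^(-1) < 1), so the supremum is d_1 = 38/7. Hence ||D|| = 38/7.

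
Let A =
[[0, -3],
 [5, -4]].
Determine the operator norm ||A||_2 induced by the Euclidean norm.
||A||_2 = sqrt(45) ≈ 6.7082 (= sqrt(largest eigenvalue of A^T A))

||A||_2 = sigma_max(A) = sqrt(lambda_max(A^T A)). Form the symmetric matrix M = A^T A =
[[25, -20],
 [-20, 25]].
Its characteristic polynomial (trace, determinant of M give the coefficients) is
  p(λ) = det(λ I - M) = λ^2 - 50λ + 225.
For λ^2 - 50λ + 225 the discriminant is 1600. It is a perfect square (40^2), so the roots are rational: λ = (50 ± 40)/2 = 45, 5.
So the eigenvalues of A^T A are ≈ 5, 45 (all ≥ 0, as they must be for A^T A). The largest is λ_max = 45, hence ||A||_2 = sqrt(λ_max) = sqrt(45) ≈ 6.7082.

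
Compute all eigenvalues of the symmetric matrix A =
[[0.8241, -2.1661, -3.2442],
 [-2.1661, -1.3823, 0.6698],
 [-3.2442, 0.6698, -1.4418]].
sigma(A) ≈ {-4, -2, 4}

A is real symmetric, so its spectrum consists of real eigenvalues. Expanding the characteristic polynomial of the displayed matrix gives
  det(λ I - A) = p(λ) = λ^3 + (2)λ^2 + (-16)λ + (-32).
Solving p(λ) = 0 yields eigenvalues ≈ -4, -2, 4. (A is shown rounded to 4 decimals, so these recover the underlying integer eigenvalues to within that precision.)
Verification: the trace of A = -2 equals the sum of eigenvalues -2, and det(A) ≈ 31.9998 matches the eigenvalue product 32.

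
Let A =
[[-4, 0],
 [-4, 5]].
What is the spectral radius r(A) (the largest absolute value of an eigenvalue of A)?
r(A) = 5

The eigenvalues of A are the roots of its characteristic polynomial. With M = A (coefficients from the trace and determinant):
  p(λ) = det(λ I - M) = λ^2 - λ - 20.
For λ^2 - λ - 20 the discriminant is 81. It is a perfect square (9^2), so the roots are rational: λ = (1 ± 9)/2 = 5, -4.
Thus the eigenvalues (to 4 decimals) are 5 (modulus 5); -4 (modulus 4). The spectral radius is the largest modulus: r(A) = 5. (Cross-check: r(A) ≤ ||A||_2 ≈ 6.986; equality holds whenever A is normal, though it can also hold for some non-normal A.)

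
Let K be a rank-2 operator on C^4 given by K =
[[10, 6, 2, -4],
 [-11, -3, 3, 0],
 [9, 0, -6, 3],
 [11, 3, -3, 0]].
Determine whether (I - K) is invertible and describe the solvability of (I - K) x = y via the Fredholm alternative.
(I - K) is invertible (det(I - K) = 29 ≠ 0), so for every y in C^4 the equation (I - K) x = y has a unique solution.

K has rank 2 and factors as K = U V^T = u1 v1^T + u2 v2^T with u1 = (-2, 3, -3, -3), v1 = (-3, 0, 2, -1), u2 = (-2, 1, 0, -1), v2 = (-2, -3, -3, 3) (multiplying out reproduces the displayed K). The nonzero eigenvalues of U V^T coincide with those of the 2 x 2 matrix G = V^T U = [[v1·u1, v1·u2], [v2·u1, v2·u2]] = [[3, 7], [-5, -2]], and by the Sylvester determinant identity det(I_4 - U V^T) = det(I_2 - V^T U) = det([[-2, -7], [5, 3]]) = (-2)(3) - (-7)(5) = 29. (Direct check: I - K =
[[-9, -6, -2, 4],
 [11, 4, -3, 0],
 [-9, 0, 7, -3],
 [-11, -3, 3, 1]]
has determinant 29.) The finite-dimensional Fredholm alternative says: either (I - K) is invertible, or ker(I - K) ≠ {0} and then range(I - K) = ker((I - K)^*)^⊥, with dim ker(I - K) = dim ker((I - K)^*). Since det(I - K) ≠ 0, 1 is not an eigenvalue of K and ker(I - K) = {0}, so we are in the first case: for every y there is a unique x = (I - K)^(-1) y. (Explicitly, by the Woodbury identity, (I - U V^T)^(-1) = I + U (I_2 - G)^(-1) V^T.)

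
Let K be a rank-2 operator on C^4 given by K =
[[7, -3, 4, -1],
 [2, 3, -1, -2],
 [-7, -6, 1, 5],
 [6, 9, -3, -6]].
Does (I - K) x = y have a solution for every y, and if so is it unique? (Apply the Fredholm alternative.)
(I - K) is invertible (det(I - K) = 28 ≠ 0), so for every y in C^4 the equation (I - K) x = y has a unique solution.

K has rank 2 and factors as K = U V^T = u1 v1^T + u2 v2^T with u1 = (1, -1, 2, -3), v1 = (-2, -3, 1, 2), u2 = (-3, 0, 1, 0), v2 = (-3, 0, -1, 1) (multiplying out reproduces the displayed K). The nonzero eigenvalues of U V^T coincide with those of the 2 x 2 matrix G = V^T U = [[v1·u1, v1·u2], [v2·u1, v2·u2]] = [[-3, 7], [-8, 8]], and by the Sylvester determinant identity det(I_4 - U V^T) = det(I_2 - V^T U) = det([[4, -7], [8, -7]]) = (4)(-7) - (-7)(8) = 28. (Direct check: I - K =
[[-6, 3, -4, 1],
 [-2, -2, 1, 2],
 [7, 6, 0, -5],
 [-6, -9, 3, 7]]
has determinant 28.) The finite-dimensional Fredholm alternative says: either (I - K) is invertible, or ker(I - K) ≠ {0} and then range(I - K) = ker((I - K)^*)^⊥, with dim ker(I - K) = dim ker((I - K)^*). Since det(I - K) ≠ 0, 1 is not an eigenvalue of K and ker(I - K) = {0}, so we are in the first case: for every y there is a unique x = (I - K)^(-1) y. (Explicitly, by the Woodbury identity, (I - U V^T)^(-1) = I + U (I_2 - G)^(-1) V^T.)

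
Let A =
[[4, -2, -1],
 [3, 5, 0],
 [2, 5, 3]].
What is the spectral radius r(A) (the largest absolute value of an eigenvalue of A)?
r(A) ≈ 5.8049

The eigenvalues of A are the roots of its characteristic polynomial. With M = A (coefficients from the trace, the sum of principal 2x2 minors, and det A):
  p(λ) = det(λ I - M) = λ^3 - 12λ^2 + 55λ - 73.
No integer candidate from the rational root theorem (±divisors of 73) is a root, so the roots are irrational. The cubic discriminant is Δ = -11119 < 0, so there is one real root and a complex-conjugate pair. p(2) = -3 and p(3) = 11 have opposite signs, so a root lies in (2, 3); Newton's method refines it to λ ≈ 2.1664. Dividing out (λ - (2.1664)) leaves approximately λ^2 - 9.8336λ + 33.6965. For λ^2 - 9.8336λ + 33.6965 the discriminant is -38.0863. It is negative, so the remaining roots are the complex-conjugate pair λ ≈ 4.9168 ± 3.0857i. Their product equals the constant term, so |λ|^2 ≈ 33.6965 and |λ| ≈ 5.8049.
Thus the eigenvalues (to 4 decimals) are 2.1664 (modulus 2.1664); 4.9168 ± 3.0857i (modulus 5.8049). The spectral radius is the largest modulus: r(A) ≈ 5.8049. (Cross-check: r(A) ≤ ||A||_2 ≈ 8.1962; equality holds whenever A is normal, though it can also hold for some non-normal A.)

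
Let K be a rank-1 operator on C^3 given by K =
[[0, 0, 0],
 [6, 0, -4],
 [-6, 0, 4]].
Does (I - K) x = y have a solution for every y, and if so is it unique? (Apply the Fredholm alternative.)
(I - K) is invertible (det(I - K) = -3 ≠ 0), so for every y in C^3 the equation (I - K) x = y has a unique solution.

K has rank 1, so it is an outer product K = u v^T: every row of K is a multiple of one row vector. Reading off the entries, u = (0, -2, 2) and v = (-3, 0, 2) (row i of K equals u_i·v^T). A rank-one matrix u v^T satisfies K u = u (v·u) and kills the (2)-dimensional subspace v^⊥, so its characteristic polynomial is lambda^2 (lambda - v·u) with v·u = tr K = 4. Hence the eigenvalues of I - K are 1 (multiplicity 2) and 1 - (4) = -3, so det(I - K) = -3. (Direct check: I - K =
[[1, 0, 0],
 [-6, 1, 4],
 [6, 0, -3]]
has determinant -3.) The finite-dimensional Fredholm alternative says: either (I - K) is invertible, or ker(I - K) ≠ {0} and then range(I - K) = ker((I - K)^*)^⊥, with dim ker(I - K) = dim ker((I - K)^*). Since det(I - K) ≠ 0, 1 is not an eigenvalue of K and ker(I - K) = {0}, so we are in the first case: for every y there is a unique x = (I - K)^(-1) y. Explicitly, by the Sherman–Morrison formula, (I - u v^T)^(-1) = I + u v^T/(1 - v·u), i.e. (I - K)^(-1) = I + K/(-3).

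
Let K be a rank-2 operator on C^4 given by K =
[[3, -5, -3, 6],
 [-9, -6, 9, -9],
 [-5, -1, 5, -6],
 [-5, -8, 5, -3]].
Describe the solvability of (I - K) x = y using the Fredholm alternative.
(I - K) is invertible (det(I - K) = -100 ≠ 0), so for every y in C^4 the equation (I - K) x = y has a unique solution.

K has rank 2 and factors as K = U V^T = u1 v1^T + u2 v2^T with u1 = (-2, 3, 2, 1), v1 = (-2, 1, 2, -3), u2 = (-1, -3, -1, -3), v2 = (1, 3, -1, 0) (multiplying out reproduces the displayed K). The nonzero eigenvalues of U V^T coincide with those of the 2 x 2 matrix G = V^T U = [[v1·u1, v1·u2], [v2·u1, v2·u2]] = [[8, 6], [5, -9]], and by the Sylvester determinant identity det(I_4 - U V^T) = det(I_2 - V^T U) = det([[-7, -6], [-5, 10]]) = (-7)(10) - (-6)(-5) = -100. (Direct check: I - K =
[[-2, 5, 3, -6],
 [9, 7, -9, 9],
 [5, 1, -4, 6],
 [5, 8, -5, 4]]
has determinant -100.) The finite-dimensional Fredholm alternative says: either (I - K) is invertible, or ker(I - K) ≠ {0} and then range(I - K) = ker((I - K)^*)^⊥, with dim ker(I - K) = dim ker((I - K)^*). Since det(I - K) ≠ 0, 1 is not an eigenvalue of K and ker(I - K) = {0}, so we are in the first case: for every y there is a unique x = (I - K)^(-1) y. (Explicitly, by the Woodbury identity, (I - U V^T)^(-1) = I + U (I_2 - G)^(-1) V^T.)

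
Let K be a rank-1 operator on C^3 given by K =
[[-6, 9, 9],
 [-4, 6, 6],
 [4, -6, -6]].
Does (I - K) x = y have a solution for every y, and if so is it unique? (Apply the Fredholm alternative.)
(I - K) is invertible (det(I - K) = 7 ≠ 0), so for every y in C^3 the equation (I - K) x = y has a unique solution.

K has rank 1, so it is an outer product K = u v^T: every row of K is a multiple of one row vector. Reading off the entries, u = (-3, -2, 2) and v = (2, -3, -3) (row i of K equals u_i·v^T). A rank-one matrix u v^T satisfies K u = u (v·u) and kills the (2)-dimensional subspace v^⊥, so its characteristic polynomial is lambda^2 (lambda - v·u) with v·u = tr K = -6. Hence the eigenvalues of I - K are 1 (multiplicity 2) and 1 - (-6) = 7, so det(I - K) = 7. (Direct check: I - K =
[[7, -9, -9],
 [4, -5, -6],
 [-4, 6, 7]]
has determinant 7.) The finite-dimensional Fredholm alternative says: either (I - K) is invertible, or ker(I - K) ≠ {0} and then range(I - K) = ker((I - K)^*)^⊥, with dim ker(I - K) = dim ker((I - K)^*). Since det(I - K) ≠ 0, 1 is not an eigenvalue of K and ker(I - K) = {0}, so we are in the first case: for every y there is a unique x = (I - K)^(-1) y. Explicitly, by the Sherman–Morrison formula, (I - u v^T)^(-1) = I + u v^T/(1 - v·u), i.e. (I - K)^(-1) = I + K/(7).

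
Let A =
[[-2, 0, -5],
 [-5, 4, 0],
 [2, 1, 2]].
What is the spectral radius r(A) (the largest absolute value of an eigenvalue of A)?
r(A) ≈ 4.8475

The eigenvalues of A are the roots of its characteristic polynomial. With M = A (coefficients from the trace, the sum of principal 2x2 minors, and det A):
  p(λ) = det(λ I - M) = λ^3 - 4λ^2 + 6λ - 49.
No integer candidate from the rational root theorem (±divisors of 49) is a root, so the roots are irrational. The cubic discriminant is Δ = -56491 < 0, so there is one real root and a complex-conjugate pair. p(4) = -25 and p(5) = 6 have opposite signs, so a root lies in (4, 5); Newton's method refines it to λ ≈ 4.8475. Dividing out (λ - (4.8475)) leaves approximately λ^2 + 0.8475λ + 10.1083. For λ^2 + 0.8475λ + 10.1083 the discriminant is -39.7149. It is negative, so the remaining roots are the complex-conjugate pair λ ≈ -0.4238 ± 3.151i. Their product equals the constant term, so |λ|^2 ≈ 10.1083 and |λ| ≈ 3.1794.
Thus the eigenvalues (to 4 decimals) are 4.8475 (modulus 4.8475); -0.4238 ± 3.151i (modulus 3.1794). The spectral radius is the largest modulus: r(A) ≈ 4.8475. (Cross-check: r(A) ≤ ||A||_2 ≈ 7.1057; equality holds whenever A is normal, though it can also hold for some non-normal A.)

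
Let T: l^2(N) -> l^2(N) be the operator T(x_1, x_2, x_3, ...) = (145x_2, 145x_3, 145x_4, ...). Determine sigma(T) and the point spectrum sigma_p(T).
sigma(T) = closed disk {z in C : |z| ≤ 145}; sigma_p(T) = open disk {z in C : |z| < 145}

Note T = 145·V where V is the unit left shift (V x)_k = x_{k+1}; so sigma(T) = 145·sigma(V) and ||T|| = 145||V||. ||T x||^2 = 21025sum_{k≥2} |x_k|^2 ≤ 21025||x||^2, with equality on {x : x_1 = 0}, so ||T|| = 145. For any lambda with |lambda| < 145, set r = lambda/145 (|r| < 1); the vector x = (1, r, r^2, ...) is in l^2 and satisfies T x = 145(r, r^2, ...) = lambda x, so lambda is an eigenvalue. On the boundary |lambda| = 145 the geometric series diverges, so no l^2 eigenvector exists, but these lambda lie in the approximate point spectrum. Hence sigma(T) is the closed disk of radius 145 and sigma_p(T) is the open disk.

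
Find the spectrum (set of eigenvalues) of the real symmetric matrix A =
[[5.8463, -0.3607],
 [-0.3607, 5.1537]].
sigma(A) ≈ {5, 6}

A is real symmetric, so its spectrum consists of real eigenvalues. Expanding the characteristic polynomial of the displayed matrix gives
  det(λ I - A) = p(λ) = λ^2 + (-11)λ + (30).
Solving p(λ) = 0 yields eigenvalues ≈ 5, 6. (A is shown rounded to 4 decimals, so these recover the underlying integer eigenvalues to within that precision.)
Verification: the trace of A = 11 equals the sum of eigenvalues 11, and det(A) ≈ 30.0000 matches the eigenvalue product 30.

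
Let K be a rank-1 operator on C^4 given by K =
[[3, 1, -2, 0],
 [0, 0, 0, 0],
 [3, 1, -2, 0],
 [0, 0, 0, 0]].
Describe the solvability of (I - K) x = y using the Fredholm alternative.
(I - K) is singular (det(I - K) = 0, i.e. 1 ∈ sigma(K)). (I - K) x = y is solvable iff y ⊥ ker((I - K)^*) = span{(3, 1, -2, 0)}, i.e. iff 3y_1 + y_2 - 2y_3 = 0. When solvable, the solutions are x = y + c·(1, 0, 1, 0), c arbitrary (ker(I - K) = span{(1, 0, 1, 0)}, dimension 1).

K has rank 1, so it is an outer product K = u v^T: every row of K is a multiple of one row vector. Reading off the entries, u = (1, 0, 1, 0) and v = (3, 1, -2, 0) (row i of K equals u_i·v^T). A rank-one matrix u v^T satisfies K u = u (v·u) and kills the (3)-dimensional subspace v^⊥, so its characteristic polynomial is lambda^3 (lambda - v·u) with v·u = tr K = 1. Hence the eigenvalues of I - K are 1 (multiplicity 3) and 1 - (1) = 0, so det(I - K) = 0. (Direct check: I - K =
[[-2, -1, 2, 0],
 [0, 1, 0, 0],
 [-3, -1, 3, 0],
 [0, 0, 0, 1]]
has determinant 0.) So 1 is an eigenvalue of K and (I - K) is not invertible. The finite-dimensional Fredholm alternative says: either (I - K) is invertible, or ker(I - K) ≠ {0} and then range(I - K) = ker((I - K)^*)^⊥, with dim ker(I - K) = dim ker((I - K)^*). We are in the second case, so we need both kernels. Kernel of I - K: (I - K) u = u - u (v·u) = u - u = 0, so ker(I - K) = span{u} = span{(1, 0, 1, 0)} (it is exactly 1-dimensional because rank(I - K) = 3). Kernel of the adjoint: K is real, so (I - K)^* = I - K^T = I - v u^T, and (I - v u^T) v = v - v (u·v) = 0; hence ker((I - K)^*) = span{v} = span{(3, 1, -2, 0)}. Therefore (I - K) x = y is solvable iff <y, v> = 0, i.e. iff 3y_1 + y_2 - 2y_3 = 0. When this holds, K y = u (v·y) = 0, so (I - K) y = y and x = y is a particular solution; the full solution set is the line x = y + c·u = y + c·(1, 0, 1, 0), c ∈ C.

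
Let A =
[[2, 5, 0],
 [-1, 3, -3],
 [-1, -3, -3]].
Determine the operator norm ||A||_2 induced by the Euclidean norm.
||A||_2 ≈ 6.7536 (= sqrt(largest eigenvalue of A^T A))

||A||_2 = sigma_max(A) = sqrt(lambda_max(A^T A)). Form the symmetric matrix M = A^T A =
[[6, 10, 6],
 [10, 43, 0],
 [6, 0, 18]].
Its characteristic polynomial (trace, sum of principal 2x2 minors, determinant of M give the coefficients) is
  p(λ) = det(λ I - M) = λ^3 - 67λ^2 + 1004λ - 1296.
No integer candidate from the rational root theorem (±divisors of 1296) is a root, so the roots are irrational. The cubic discriminant is Δ = 441514448 > 0, so there are three distinct real roots. p(1) = -358 and p(2) = 452 have opposite signs, so a root lies in (1, 2); Newton's method refines it to λ ≈ 1.4231. p(19) = 452 and p(20) = -16 have opposite signs, so a root lies in (19, 20); Newton's method refines it to λ ≈ 19.9664. p(45) = -666 and p(46) = 452 have opposite signs, so a root lies in (45, 46); Newton's method refines it to λ ≈ 45.6105. Check (Vieta): the three roots sum to 67, matching tr M = 67.
So the eigenvalues of A^T A are ≈ 1.4231, 19.9664, 45.6105 (all ≥ 0, as they must be for A^T A). The largest is λ_max ≈ 45.6105, hence ||A||_2 = sqrt(λ_max) ≈ 6.7536.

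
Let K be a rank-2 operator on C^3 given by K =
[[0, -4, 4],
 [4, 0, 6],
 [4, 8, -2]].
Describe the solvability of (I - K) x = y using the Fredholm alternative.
(I - K) is invertible (det(I - K) = -45 ≠ 0), so for every y in C^3 the equation (I - K) x = y has a unique solution.

K has rank 2 and factors as K = U V^T = u1 v1^T + u2 v2^T with u1 = (0, 2, 2), v1 = (2, 1, 2), u2 = (2, 1, -3), v2 = (0, -2, 2) (multiplying out reproduces the displayed K). The nonzero eigenvalues of U V^T coincide with those of the 2 x 2 matrix G = V^T U = [[v1·u1, v1·u2], [v2·u1, v2·u2]] = [[6, -1], [0, -8]], and by the Sylvester determinant identity det(I_3 - U V^T) = det(I_2 - V^T U) = det([[-5, 1], [0, 9]]) = (-5)(9) - (1)(0) = -45. (Direct check: I - K =
[[1, 4, -4],
 [-4, 1, -6],
 [-4, -8, 3]]
has determinant -45.) The finite-dimensional Fredholm alternative says: either (I - K) is invertible, or ker(I - K) ≠ {0} and then range(I - K) = ker((I - K)^*)^⊥, with dim ker(I - K) = dim ker((I - K)^*). Since det(I - K) ≠ 0, 1 is not an eigenvalue of K and ker(I - K) = {0}, so we are in the first case: for every y there is a unique x = (I - K)^(-1) y. (Explicitly, by the Woodbury identity, (I - U V^T)^(-1) = I + U (I_2 - G)^(-1) V^T.)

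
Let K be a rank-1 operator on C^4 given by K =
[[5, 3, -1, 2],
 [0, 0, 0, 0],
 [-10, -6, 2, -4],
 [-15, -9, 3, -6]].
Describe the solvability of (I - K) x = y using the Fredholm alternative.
(I - K) is singular (det(I - K) = 0, i.e. 1 ∈ sigma(K)). (I - K) x = y is solvable iff y ⊥ ker((I - K)^*) = span{(5, 3, -1, 2)}, i.e. iff 5y_1 + 3y_2 - y_3 + 2y_4 = 0. When solvable, the solutions are x = y + c·(1, 0, -2, -3), c arbitrary (ker(I - K) = span{(1, 0, -2, -3)}, dimension 1).

K has rank 1, so it is an outer product K = u v^T: every row of K is a multiple of one row vector. Reading off the entries, u = (1, 0, -2, -3) and v = (5, 3, -1, 2) (row i of K equals u_i·v^T). A rank-one matrix u v^T satisfies K u = u (v·u) and kills the (3)-dimensional subspace v^⊥, so its characteristic polynomial is lambda^3 (lambda - v·u) with v·u = tr K = 1. Hence the eigenvalues of I - K are 1 (multiplicity 3) and 1 - (1) = 0, so det(I - K) = 0. (Direct check: I - K =
[[-4, -3, 1, -2],
 [0, 1, 0, 0],
 [10, 6, -1, 4],
 [15, 9, -3, 7]]
has determinant 0.) So 1 is an eigenvalue of K and (I - K) is not invertible. The finite-dimensional Fredholm alternative says: either (I - K) is invertible, or ker(I - K) ≠ {0} and then range(I - K) = ker((I - K)^*)^⊥, with dim ker(I - K) = dim ker((I - K)^*). We are in the second case, so we need both kernels. Kernel of I - K: (I - K) u = u - u (v·u) = u - u = 0, so ker(I - K) = span{u} = span{(1, 0, -2, -3)} (it is exactly 1-dimensional because rank(I - K) = 3). Kernel of the adjoint: K is real, so (I - K)^* = I - K^T = I - v u^T, and (I - v u^T) v = v - v (u·v) = 0; hence ker((I - K)^*) = span{v} = span{(5, 3, -1, 2)}. Therefore (I - K) x = y is solvable iff <y, v> = 0, i.e. iff 5y_1 + 3y_2 - y_3 + 2y_4 = 0. When this holds, K y = u (v·y) = 0, so (I - K) y = y and x = y is a particular solution; the full solution set is the line x = y + c·u = y + c·(1, 0, -2, -3), c ∈ C.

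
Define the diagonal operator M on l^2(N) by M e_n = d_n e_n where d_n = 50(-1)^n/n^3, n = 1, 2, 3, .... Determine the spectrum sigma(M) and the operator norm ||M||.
sigma(M) = {50(-1)^n/n^3 : n ≥ 1} ∪ {0}; ||M|| = 50

A bounded diagonal operator on l^2 with diagonal entries d_n has spectrum equal to the closure of {d_n : n ≥ 1}: every d_n is an eigenvalue (with eigenvector e_n), so {d_n} ⊂ sigma(M); the spectrum is closed, so its closure is too; and for lambda not in the closure, (M - lambda I) has bounded inverse (the diagonal entries 1/(d_n - lambda) are bounded). For our sequence d_n = 50(-1)^n/n^3, n = 1, 2, 3, ...:
  - {d_n} = {50(-1)^n/n^3 : n ≥ 1}; the only limit point is 0
  - closure = {50(-1)^n/n^3 : n ≥ 1} ∪ {0}
For the norm: a diagonal operator has ||M|| = sup_n |d_n|. Here |d_n| = 50/n^3 is decreasing, so sup_n |d_n| = |d_1| = 50. So ||M|| = 50.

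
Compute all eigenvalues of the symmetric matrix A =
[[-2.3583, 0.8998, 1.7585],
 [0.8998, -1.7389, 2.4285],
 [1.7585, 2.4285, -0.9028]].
sigma(A) ≈ {-4, -3, 2}

A is real symmetric, so its spectrum consists of real eigenvalues. Expanding the characteristic polynomial of the displayed matrix gives
  det(λ I - A) = p(λ) = λ^3 + (5)λ^2 + (-2)λ + (-24).
Solving p(λ) = 0 yields eigenvalues ≈ -4, -3, 2. (A is shown rounded to 4 decimals, so these recover the underlying integer eigenvalues to within that precision.)
Verification: the trace of A = -5 equals the sum of eigenvalues -5, and det(A) ≈ 23.9995 matches the eigenvalue product 24.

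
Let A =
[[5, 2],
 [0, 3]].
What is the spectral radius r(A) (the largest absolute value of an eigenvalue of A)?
r(A) = 5

The eigenvalues of A are the roots of its characteristic polynomial. With M = A (coefficients from the trace and determinant):
  p(λ) = det(λ I - M) = λ^2 - 8λ + 15.
For λ^2 - 8λ + 15 the discriminant is 4. It is a perfect square (2^2), so the roots are rational: λ = (8 ± 2)/2 = 5, 3.
Thus the eigenvalues (to 4 decimals) are 5 (modulus 5); 3 (modulus 3). The spectral radius is the largest modulus: r(A) = 5. (Cross-check: r(A) ≤ ||A||_2 ≈ 5.5373; equality holds whenever A is normal, though it can also hold for some non-normal A.)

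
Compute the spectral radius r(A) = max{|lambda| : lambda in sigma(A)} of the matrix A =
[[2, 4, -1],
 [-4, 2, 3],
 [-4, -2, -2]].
r(A) ≈ 5.4543

The eigenvalues of A are the roots of its characteristic polynomial. With M = A (coefficients from the trace, the sum of principal 2x2 minors, and det A):
  p(λ) = det(λ I - M) = λ^3 - 2λ^2 + 14λ + 92.
No integer candidate from the rational root theorem (±divisors of 92) is a root, so the roots are irrational. The cubic discriminant is Δ = -282144 < 0, so there is one real root and a complex-conjugate pair. p(-4) = -60 and p(-3) = 5 have opposite signs, so a root lies in (-4, -3); Newton's method refines it to λ ≈ -3.0925. Dividing out (λ - (-3.0925)) leaves approximately λ^2 - 5.0925λ + 29.7489. For λ^2 - 5.0925λ + 29.7489 the discriminant is -93.0617. It is negative, so the remaining roots are the complex-conjugate pair λ ≈ 2.5463 ± 4.8234i. Their product equals the constant term, so |λ|^2 ≈ 29.7489 and |λ| ≈ 5.4543.
Thus the eigenvalues (to 4 decimals) are -3.0925 (modulus 3.0925); 2.5463 ± 4.8234i (modulus 5.4543). The spectral radius is the largest modulus: r(A) ≈ 5.4543. (Cross-check: r(A) ≤ ||A||_2 ≈ 6.3491; equality holds whenever A is normal, though it can also hold for some non-normal A.)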